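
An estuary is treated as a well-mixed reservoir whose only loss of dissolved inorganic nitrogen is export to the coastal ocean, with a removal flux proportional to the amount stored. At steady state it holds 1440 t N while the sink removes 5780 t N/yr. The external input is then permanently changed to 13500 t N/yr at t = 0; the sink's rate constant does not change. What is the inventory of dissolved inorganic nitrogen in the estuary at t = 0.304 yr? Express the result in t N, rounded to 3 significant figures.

The sink rate constant is k = F₀/M₀ = 5780/1440 = 4.014 yr⁻¹.
Solving dM/dt = F₁ − kM with M(0) = M₀ gives M(t) = F₁/k + (M₀ − F₁/k)·e^(−kt).
F₁/k = 13500/4.014 = 3363.3 t N; kt = 4.014 × 0.304 = 1.220, e^(−kt) = 0.2952.
M(0.304) = 3363.3 + (1440 − 3363.3) × 0.2952 = 3363.3 − 567.7 = 2795.6 t N.

2800 t N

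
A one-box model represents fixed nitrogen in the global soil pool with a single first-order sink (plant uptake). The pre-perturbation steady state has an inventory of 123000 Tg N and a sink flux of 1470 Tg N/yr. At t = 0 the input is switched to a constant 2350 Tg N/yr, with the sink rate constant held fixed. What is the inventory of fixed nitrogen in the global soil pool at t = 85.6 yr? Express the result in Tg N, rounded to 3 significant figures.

170000 Tg N

The sink rate constant is k = F₀/M₀ = 1470/123000 = 0.01195 yr⁻¹.
Solving dM/dt = F₁ − kM with M(0) = M₀ gives M(t) = F₁/k + (M₀ − F₁/k)·e^(−kt).
F₁/k = 2350/0.01195 = 196630 Tg N; kt = 0.01195 × 85.6 = 1.023, e^(−kt) = 0.3595.
M(85.6) = 196630 + (123000 − 196630) × 0.3595 = 196630 − 26470 = 170160 Tg N.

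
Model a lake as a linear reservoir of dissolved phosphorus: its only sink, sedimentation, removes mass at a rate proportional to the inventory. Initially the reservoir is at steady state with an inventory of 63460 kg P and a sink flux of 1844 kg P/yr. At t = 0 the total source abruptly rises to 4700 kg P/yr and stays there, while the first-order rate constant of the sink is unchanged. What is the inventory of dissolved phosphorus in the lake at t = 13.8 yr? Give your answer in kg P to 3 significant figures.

The sink rate constant is k = F₀/M₀ = 1844/63460 = 0.02906 yr⁻¹.
Solving dM/dt = F₁ − kM with M(0) = M₀ gives M(t) = F₁/k + (M₀ − F₁/k)·e^(−kt).
F₁/k = 4700/0.02906 = 161750 kg P; kt = 0.02906 × 13.8 = 0.4010, e^(−kt) = 0.6697.
M(13.8) = 161750 + (63460 − 161750) × 0.6697 = 161750 − 65820 = 95929 kg P.

95900 kg P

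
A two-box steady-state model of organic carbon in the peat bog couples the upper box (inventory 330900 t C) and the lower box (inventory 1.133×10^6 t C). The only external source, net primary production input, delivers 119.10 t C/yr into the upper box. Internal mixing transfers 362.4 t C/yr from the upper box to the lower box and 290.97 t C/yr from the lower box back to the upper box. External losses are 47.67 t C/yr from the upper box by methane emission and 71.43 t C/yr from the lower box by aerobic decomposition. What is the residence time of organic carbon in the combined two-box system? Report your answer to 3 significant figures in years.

12300 yr

Residence time in the combined system uses the total inventory and the total *external* removal — internal exchanges between the two boxes cancel.
M_total = 330900 + 1.133×10^6 = 1.4639×10^6 t C.
ΣF_external_out = 47.67 + 71.43 = 119.10 t C/yr.
τ = M_total / ΣF_ext = 1.4639×10^6 / 119.10 = 12290 yr.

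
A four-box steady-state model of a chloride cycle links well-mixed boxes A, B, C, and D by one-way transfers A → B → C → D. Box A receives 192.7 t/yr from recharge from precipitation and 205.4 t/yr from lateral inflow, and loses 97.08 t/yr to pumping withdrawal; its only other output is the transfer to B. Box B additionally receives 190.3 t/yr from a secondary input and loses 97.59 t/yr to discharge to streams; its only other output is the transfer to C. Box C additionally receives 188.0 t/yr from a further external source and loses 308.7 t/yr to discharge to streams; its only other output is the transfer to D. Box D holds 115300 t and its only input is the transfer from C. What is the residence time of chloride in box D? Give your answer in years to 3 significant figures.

422 yr

Box A: F(A→B) = (192.7 + 205.4) − 97.08 = 301.02 t/yr.
Box B: F(B→C) = (301.02 + 190.3) − 97.59 = 393.73 t/yr.
Box C: F(C→D) = (393.73 + 188.0) − 308.7 = 273.03 t/yr.
Box D throughput = its input = 273.03 t/yr; τ = 115300 / 273.03 = 422.3 yr.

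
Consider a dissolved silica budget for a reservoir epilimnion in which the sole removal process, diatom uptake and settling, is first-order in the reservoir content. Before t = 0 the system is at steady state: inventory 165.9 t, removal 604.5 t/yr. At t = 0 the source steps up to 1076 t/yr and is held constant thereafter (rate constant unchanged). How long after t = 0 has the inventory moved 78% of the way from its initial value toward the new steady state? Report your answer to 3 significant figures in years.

0.416 yr

τ = M₀/F₀ = 165.9/604.5 = 0.2744 yr.
The remaining gap fraction is e^(−t/τ); 78% covered ⇒ e^(−t/τ) = 0.220.
t = −τ ln(0.220) = 0.2744 × 1.514 = 0.4155 yr.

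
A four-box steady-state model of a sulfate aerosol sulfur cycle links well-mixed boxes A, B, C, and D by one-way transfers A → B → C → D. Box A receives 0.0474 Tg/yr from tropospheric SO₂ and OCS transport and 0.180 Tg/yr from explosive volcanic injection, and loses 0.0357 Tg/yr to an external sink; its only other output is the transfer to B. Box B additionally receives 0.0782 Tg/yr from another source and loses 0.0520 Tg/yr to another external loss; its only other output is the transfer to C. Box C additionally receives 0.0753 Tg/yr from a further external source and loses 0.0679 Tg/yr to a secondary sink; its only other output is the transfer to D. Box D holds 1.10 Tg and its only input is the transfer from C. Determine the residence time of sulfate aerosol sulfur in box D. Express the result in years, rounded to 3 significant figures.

Box A: F(A→B) = (0.0474 + 0.180) − 0.0357 = 0.19170 Tg/yr.
Box B: F(B→C) = (0.19170 + 0.0782) − 0.0520 = 0.21790 Tg/yr.
Box C: F(C→D) = (0.21790 + 0.0753) − 0.0679 = 0.22530 Tg/yr.
Box D throughput = its input = 0.22530 Tg/yr; τ = 1.10 / 0.22530 = 4.882 yr.

4.88 yr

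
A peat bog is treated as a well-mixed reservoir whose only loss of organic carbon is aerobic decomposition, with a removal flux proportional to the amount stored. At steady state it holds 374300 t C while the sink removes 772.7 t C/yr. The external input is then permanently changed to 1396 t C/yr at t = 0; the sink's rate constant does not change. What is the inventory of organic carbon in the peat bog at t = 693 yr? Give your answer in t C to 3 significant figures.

Residence time τ = M₀/F₀ = 484.4 yr. The eventual steady state is M_∞ = M₀·(F₁/F₀) = 374300 × 1396/772.7 = 676230 t C.
The anomaly ΔM(t) = M(t) − M_∞ decays as ΔM₀·e^(−t/τ) with ΔM₀ = 374300 − 676230 = −301900 t C.
At t = 693 yr, e^(−t/τ) = e^(−1.431) = 0.2392, so ΔM = −72210 t C and M = 676230 − 72210 = 604020 t C.

604000 t C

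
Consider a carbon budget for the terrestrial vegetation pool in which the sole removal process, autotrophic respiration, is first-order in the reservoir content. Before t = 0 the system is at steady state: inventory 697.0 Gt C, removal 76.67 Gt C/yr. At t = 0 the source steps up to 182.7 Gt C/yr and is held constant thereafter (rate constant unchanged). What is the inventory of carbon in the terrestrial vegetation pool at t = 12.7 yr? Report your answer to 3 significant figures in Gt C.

1420 Gt C

Residence time τ = M₀/F₀ = 9.091 yr. The eventual steady state is M_∞ = M₀·(F₁/F₀) = 697.0 × 182.7/76.67 = 1660.9 Gt C.
The anomaly ΔM(t) = M(t) − M_∞ decays as ΔM₀·e^(−t/τ) with ΔM₀ = 697.0 − 1660.9 = −963.9 Gt C.
At t = 12.7 yr, e^(−t/τ) = e^(−1.397) = 0.2473, so ΔM = −238.4 Gt C and M = 1660.9 − 238.4 = 1422.5 Gt C.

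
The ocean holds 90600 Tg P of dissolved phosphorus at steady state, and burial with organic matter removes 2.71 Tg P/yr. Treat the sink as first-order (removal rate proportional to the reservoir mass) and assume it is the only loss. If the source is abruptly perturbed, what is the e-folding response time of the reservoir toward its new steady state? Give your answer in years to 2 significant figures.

For a linear reservoir the response time equals the residence time τ = M/F.
τ = 90600 / 2.71 = 33430 yr.

33000 yr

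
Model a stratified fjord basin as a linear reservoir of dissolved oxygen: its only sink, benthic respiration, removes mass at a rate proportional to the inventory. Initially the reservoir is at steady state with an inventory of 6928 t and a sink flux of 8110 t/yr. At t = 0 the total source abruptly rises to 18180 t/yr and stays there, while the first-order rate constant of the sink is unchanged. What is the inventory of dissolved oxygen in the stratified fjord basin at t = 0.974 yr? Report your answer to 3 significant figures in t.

12800 t

Residence time τ = M₀/F₀ = 0.8543 yr. The eventual steady state is M_∞ = M₀·(F₁/F₀) = 6928 × 18180/8110 = 15530 t.
The anomaly ΔM(t) = M(t) − M_∞ decays as ΔM₀·e^(−t/τ) with ΔM₀ = 6928 − 15530 = −8602 t.
At t = 0.974 yr, e^(−t/τ) = e^(−1.140) = 0.3198, so ΔM = −2751 t and M = 15530 − 2751 = 12780 t.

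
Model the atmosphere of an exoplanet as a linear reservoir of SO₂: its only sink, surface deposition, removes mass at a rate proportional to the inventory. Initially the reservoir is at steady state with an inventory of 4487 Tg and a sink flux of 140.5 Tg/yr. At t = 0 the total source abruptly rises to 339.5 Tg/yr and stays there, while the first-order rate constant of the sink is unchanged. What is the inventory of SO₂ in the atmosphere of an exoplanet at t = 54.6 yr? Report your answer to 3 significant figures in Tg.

9690 Tg

τ = M₀/F₀ = 4487/140.5 = 31.94 yr; rate constant k = 1/τ.
New steady state M_∞ = F₁/k = F₁·τ = 339.5 × 31.94 = 10842 Tg.
M(t) = M_∞ + (M₀ − M_∞)·e^(−t/τ); t/τ = 54.6/31.94 = 1.710, so e^(−t/τ) = 0.1809.
M(t) = 10842 − 6355 × 0.1809 = 9692.4 Tg.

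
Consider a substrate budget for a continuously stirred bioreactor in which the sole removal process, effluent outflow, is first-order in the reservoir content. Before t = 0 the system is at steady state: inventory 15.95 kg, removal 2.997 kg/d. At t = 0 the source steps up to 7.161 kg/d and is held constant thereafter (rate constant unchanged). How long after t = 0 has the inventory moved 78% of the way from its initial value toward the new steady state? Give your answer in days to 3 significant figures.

8.06 d

τ = M₀/F₀ = 15.95/2.997 = 5.322 d.
The remaining gap fraction is e^(−t/τ); 78% covered ⇒ e^(−t/τ) = 0.220.
t = −τ ln(0.220) = 5.322 × 1.514 = 8.058 d.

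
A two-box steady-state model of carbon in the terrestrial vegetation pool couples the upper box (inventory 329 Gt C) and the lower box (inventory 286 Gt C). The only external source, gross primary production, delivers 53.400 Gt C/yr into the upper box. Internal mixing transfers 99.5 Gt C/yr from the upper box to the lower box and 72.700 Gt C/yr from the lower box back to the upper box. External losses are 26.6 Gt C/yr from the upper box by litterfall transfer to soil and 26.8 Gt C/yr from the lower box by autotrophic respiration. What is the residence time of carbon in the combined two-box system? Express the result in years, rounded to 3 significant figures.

Treat the two boxes together as one reservoir: the mixing fluxes between them are internal recycling, so τ = ΣM / Σ(external losses).
M_total = 329 + 286 = 615.00 Gt C.
ΣF_external_out = 26.6 + 26.8 = 53.400 Gt C/yr.
τ = M_total / ΣF_ext = 615.00 / 53.400 = 11.52 yr.

11.5 yr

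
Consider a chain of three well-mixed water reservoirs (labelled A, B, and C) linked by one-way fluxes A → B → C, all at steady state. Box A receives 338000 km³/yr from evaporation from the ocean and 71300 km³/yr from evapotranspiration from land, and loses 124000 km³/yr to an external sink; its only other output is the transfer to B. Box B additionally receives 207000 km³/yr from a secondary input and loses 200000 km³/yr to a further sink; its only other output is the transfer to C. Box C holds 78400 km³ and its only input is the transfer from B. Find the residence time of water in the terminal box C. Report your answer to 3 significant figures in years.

Box A: F(A→B) = (338000 + 71300) − 124000 = 285300 km³/yr.
Box B: F(B→C) = (285300 + 207000) − 200000 = 292300 km³/yr.
Box C throughput = its input = 292300 km³/yr; τ = 78400 / 292300 = 0.2682 yr.

0.268 yr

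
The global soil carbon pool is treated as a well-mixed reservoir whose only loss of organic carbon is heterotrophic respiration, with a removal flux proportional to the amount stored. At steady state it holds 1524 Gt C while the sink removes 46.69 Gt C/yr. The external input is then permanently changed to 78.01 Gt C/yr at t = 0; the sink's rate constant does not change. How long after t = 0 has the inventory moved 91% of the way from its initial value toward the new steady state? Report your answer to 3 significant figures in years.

τ = M₀/F₀ = 1524/46.69 = 32.64 yr.
The remaining gap fraction is e^(−t/τ); 91% covered ⇒ e^(−t/τ) = 0.0900.
t = −τ ln(0.0900) = 32.64 × 2.408 = 78.60 yr.

78.6 yr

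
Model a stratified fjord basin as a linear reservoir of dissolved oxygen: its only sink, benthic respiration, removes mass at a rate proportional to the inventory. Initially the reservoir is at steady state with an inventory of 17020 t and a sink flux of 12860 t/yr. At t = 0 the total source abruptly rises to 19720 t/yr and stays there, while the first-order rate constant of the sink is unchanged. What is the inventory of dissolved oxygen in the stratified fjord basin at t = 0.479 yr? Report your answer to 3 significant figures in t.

τ = M₀/F₀ = 17020/12860 = 1.323 yr; rate constant k = 1/τ.
New steady state M_∞ = F₁/k = F₁·τ = 19720 × 1.323 = 26099 t.
M(t) = M_∞ + (M₀ − M_∞)·e^(−t/τ); t/τ = 0.479/1.323 = 0.3619, so e^(−t/τ) = 0.6963.
M(t) = 26099 − 9079 × 0.6963 = 19777 t.

19800 t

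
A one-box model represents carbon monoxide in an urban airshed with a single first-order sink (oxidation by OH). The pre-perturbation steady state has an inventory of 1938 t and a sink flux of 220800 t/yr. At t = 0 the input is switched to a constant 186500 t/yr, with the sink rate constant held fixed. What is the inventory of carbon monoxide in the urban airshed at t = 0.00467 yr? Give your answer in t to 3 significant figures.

1810 t

τ = M₀/F₀ = 1938/220800 = 0.008777 yr; rate constant k = 1/τ.
New steady state M_∞ = F₁/k = F₁·τ = 186500 × 0.008777 = 1636.9 t.
M(t) = M_∞ + (M₀ − M_∞)·e^(−t/τ); t/τ = 0.00467/0.008777 = 0.5321, so e^(−t/τ) = 0.5874.
M(t) = 1636.9 + 301.1 × 0.5874 = 1813.8 t.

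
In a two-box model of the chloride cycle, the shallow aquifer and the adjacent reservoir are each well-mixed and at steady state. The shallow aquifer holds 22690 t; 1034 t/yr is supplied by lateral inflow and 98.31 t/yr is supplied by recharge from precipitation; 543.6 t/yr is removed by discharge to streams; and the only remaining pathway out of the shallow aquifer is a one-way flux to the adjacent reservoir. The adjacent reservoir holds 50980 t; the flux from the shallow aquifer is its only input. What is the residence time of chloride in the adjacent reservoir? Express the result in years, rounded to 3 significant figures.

86.6 yr

Balance the shallow aquifer: ΣF_in = 1034 + 98.31 = 1132.3 t/yr.
Flux to the adjacent reservoir = ΣF_in − (543.6) = 588.71 t/yr.
At steady state the output of the adjacent reservoir equals its input, 588.71 t/yr.
τ = M / F = 50980 / 588.71 = 86.60 yr.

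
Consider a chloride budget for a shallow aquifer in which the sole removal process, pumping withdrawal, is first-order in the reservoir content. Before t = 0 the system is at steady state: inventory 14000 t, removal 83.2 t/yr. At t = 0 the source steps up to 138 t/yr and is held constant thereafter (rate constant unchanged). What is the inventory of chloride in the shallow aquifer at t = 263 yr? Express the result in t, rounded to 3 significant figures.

21300 t

The sink rate constant is k = F₀/M₀ = 83.2/14000 = 0.005943 yr⁻¹.
Solving dM/dt = F₁ − kM with M(0) = M₀ gives M(t) = F₁/k + (M₀ − F₁/k)·e^(−kt).
F₁/k = 138/0.005943 = 23221 t; kt = 0.005943 × 263 = 1.563, e^(−kt) = 0.2095.
M(263) = 23221 + (14000 − 23221) × 0.2095 = 23221 − 1932 = 21289 t.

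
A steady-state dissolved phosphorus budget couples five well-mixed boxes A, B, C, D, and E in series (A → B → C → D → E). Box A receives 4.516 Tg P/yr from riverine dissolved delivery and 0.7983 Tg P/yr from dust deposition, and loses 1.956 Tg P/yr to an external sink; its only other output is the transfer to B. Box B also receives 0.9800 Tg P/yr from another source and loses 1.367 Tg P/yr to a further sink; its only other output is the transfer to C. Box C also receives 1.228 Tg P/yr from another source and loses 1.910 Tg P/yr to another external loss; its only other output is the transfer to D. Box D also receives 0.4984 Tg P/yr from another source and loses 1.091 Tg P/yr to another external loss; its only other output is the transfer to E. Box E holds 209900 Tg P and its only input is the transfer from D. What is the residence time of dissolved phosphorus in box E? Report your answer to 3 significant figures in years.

Box A: F(A→B) = (4.516 + 0.7983) − 1.956 = 3.3583 Tg P/yr.
Box B: F(B→C) = (3.3583 + 0.9800) − 1.367 = 2.9713 Tg P/yr.
Box C: F(C→D) = (2.9713 + 1.228) − 1.910 = 2.2893 Tg P/yr.
Box D: F(D→E) = (2.2893 + 0.4984) − 1.091 = 1.6967 Tg P/yr.
Box E throughput = its input = 1.6967 Tg P/yr; τ = 209900 / 1.6967 = 123700 yr.

124000 yr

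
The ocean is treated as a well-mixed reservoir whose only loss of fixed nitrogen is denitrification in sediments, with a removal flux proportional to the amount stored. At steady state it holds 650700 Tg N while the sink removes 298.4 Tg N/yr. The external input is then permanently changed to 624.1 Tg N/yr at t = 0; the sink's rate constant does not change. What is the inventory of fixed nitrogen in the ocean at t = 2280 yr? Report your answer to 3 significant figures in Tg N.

1.11×10^6 Tg N

Residence time τ = M₀/F₀ = 2181 yr. The eventual steady state is M_∞ = M₀·(F₁/F₀) = 650700 × 624.1/298.4 = 1.3609×10^6 Tg N.
The anomaly ΔM(t) = M(t) − M_∞ decays as ΔM₀·e^(−t/τ) with ΔM₀ = 650700 − 1.3609×10^6 = −710200 Tg N.
At t = 2280 yr, e^(−t/τ) = e^(−1.046) = 0.3515, so ΔM = −249600 Tg N and M = 1.3609×10^6 − 249600 = 1.1113×10^6 Tg N.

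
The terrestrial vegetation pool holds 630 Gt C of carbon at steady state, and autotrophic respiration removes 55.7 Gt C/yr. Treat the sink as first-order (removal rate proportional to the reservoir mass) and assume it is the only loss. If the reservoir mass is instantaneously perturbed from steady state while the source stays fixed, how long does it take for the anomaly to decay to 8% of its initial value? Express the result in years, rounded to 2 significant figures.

For a linear reservoir the anomaly decays as exp(−t/τ) with τ = M/F = 630/55.7 = 11.31 yr.
exp(−t/τ) = 0.08 ⇒ t = −τ ln(0.08) = 11.31 × 2.526 = 28.57 yr.

29 yr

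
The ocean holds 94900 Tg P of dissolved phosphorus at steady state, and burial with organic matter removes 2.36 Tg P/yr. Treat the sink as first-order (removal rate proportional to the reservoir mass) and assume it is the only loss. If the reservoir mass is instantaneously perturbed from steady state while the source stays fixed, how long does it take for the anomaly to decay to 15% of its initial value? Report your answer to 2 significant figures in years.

76000 yr

For a linear reservoir the anomaly decays as exp(−t/τ) with τ = M/F = 94900/2.36 = 40210 yr.
exp(−t/τ) = 0.15 ⇒ t = −τ ln(0.15) = 40210 × 1.897 = 76290 yr.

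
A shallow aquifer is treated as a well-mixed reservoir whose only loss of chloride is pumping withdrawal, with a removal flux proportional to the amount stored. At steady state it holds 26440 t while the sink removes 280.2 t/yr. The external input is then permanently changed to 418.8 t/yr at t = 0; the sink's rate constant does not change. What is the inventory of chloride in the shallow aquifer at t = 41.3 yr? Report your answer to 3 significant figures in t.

τ = M₀/F₀ = 26440/280.2 = 94.36 yr; rate constant k = 1/τ.
New steady state M_∞ = F₁/k = F₁·τ = 418.8 × 94.36 = 39518 t.
M(t) = M_∞ + (M₀ − M_∞)·e^(−t/τ); t/τ = 41.3/94.36 = 0.4377, so e^(−t/τ) = 0.6455.
M(t) = 39518 − 13080 × 0.6455 = 31076 t.

31100 t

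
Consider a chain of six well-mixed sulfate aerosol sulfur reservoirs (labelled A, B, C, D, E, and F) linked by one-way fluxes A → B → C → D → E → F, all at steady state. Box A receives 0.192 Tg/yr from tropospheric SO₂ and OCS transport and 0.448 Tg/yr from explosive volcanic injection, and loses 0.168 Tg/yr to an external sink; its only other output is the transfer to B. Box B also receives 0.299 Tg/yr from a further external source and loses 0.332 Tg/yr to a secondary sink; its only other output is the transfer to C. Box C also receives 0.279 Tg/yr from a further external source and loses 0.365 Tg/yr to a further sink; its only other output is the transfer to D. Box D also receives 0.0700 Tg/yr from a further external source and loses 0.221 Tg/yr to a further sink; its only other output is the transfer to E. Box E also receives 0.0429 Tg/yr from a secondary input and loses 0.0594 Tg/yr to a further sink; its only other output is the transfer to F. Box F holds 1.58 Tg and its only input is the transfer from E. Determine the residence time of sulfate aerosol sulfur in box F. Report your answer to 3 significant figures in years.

Box A: F(A→B) = (0.192 + 0.448) − 0.168 = 0.47200 Tg/yr.
Box B: F(B→C) = (0.47200 + 0.299) − 0.332 = 0.43900 Tg/yr.
Box C: F(C→D) = (0.43900 + 0.279) − 0.365 = 0.35300 Tg/yr.
Box D: F(D→E) = (0.35300 + 0.0700) − 0.221 = 0.20200 Tg/yr.
Box E: F(E→F) = (0.20200 + 0.0429) − 0.0594 = 0.18550 Tg/yr.
Box F throughput = its input = 0.18550 Tg/yr; τ = 1.58 / 0.18550 = 8.518 yr.

8.52 yr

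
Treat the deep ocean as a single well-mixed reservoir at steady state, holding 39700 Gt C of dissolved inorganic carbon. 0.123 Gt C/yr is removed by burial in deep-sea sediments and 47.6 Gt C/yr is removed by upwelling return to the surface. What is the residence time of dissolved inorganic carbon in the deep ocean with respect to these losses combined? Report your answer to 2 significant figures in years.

830 yr

Total removal = 0.1230 + 47.60 = 47.723 Gt C/yr.
τ = M / ΣF_out = 39700 / 47.723 = 831.9 yr.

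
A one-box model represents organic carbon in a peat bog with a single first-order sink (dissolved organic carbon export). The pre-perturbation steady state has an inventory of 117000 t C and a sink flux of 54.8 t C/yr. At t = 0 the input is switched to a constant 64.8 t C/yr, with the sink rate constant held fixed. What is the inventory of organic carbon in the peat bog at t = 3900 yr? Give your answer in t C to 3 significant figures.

135000 t C

τ = M₀/F₀ = 117000/54.8 = 2135 yr; rate constant k = 1/τ.
New steady state M_∞ = F₁/k = F₁·τ = 64.8 × 2135 = 138350 t C.
M(t) = M_∞ + (M₀ − M_∞)·e^(−t/τ); t/τ = 3900/2135 = 1.827, so e^(−t/τ) = 0.1609.
M(t) = 138350 − 21350 × 0.1609 = 134910 t C.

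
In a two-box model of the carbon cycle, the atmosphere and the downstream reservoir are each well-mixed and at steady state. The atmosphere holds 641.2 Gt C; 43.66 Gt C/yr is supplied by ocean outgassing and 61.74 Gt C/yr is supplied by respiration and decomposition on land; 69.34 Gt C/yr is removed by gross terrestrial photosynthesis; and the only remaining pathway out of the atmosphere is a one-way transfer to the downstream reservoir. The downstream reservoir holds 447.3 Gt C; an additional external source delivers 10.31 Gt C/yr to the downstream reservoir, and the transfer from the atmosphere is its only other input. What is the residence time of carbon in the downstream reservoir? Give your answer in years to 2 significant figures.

Balance the atmosphere: ΣF_in = 43.66 + 61.74 = 105.40 Gt C/yr.
Transfer to the downstream reservoir = ΣF_in − (69.34) = 36.060 Gt C/yr.
Total input to the downstream reservoir = 36.060 + 10.31 = 46.370 Gt C/yr; at steady state this equals its total output.
τ = M / F = 447.3 / 46.370 = 9.646 yr.

9.6 yr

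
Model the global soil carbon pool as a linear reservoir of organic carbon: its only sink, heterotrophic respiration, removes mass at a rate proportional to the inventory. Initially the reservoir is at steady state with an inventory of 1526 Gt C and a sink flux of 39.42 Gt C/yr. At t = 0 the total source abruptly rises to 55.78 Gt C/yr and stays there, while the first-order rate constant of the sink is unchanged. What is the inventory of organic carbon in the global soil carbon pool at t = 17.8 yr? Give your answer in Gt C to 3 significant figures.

Residence time τ = M₀/F₀ = 38.71 yr. The eventual steady state is M_∞ = M₀·(F₁/F₀) = 1526 × 55.78/39.42 = 2159.3 Gt C.
The anomaly ΔM(t) = M(t) − M_∞ decays as ΔM₀·e^(−t/τ) with ΔM₀ = 1526 − 2159.3 = −633.3 Gt C.
At t = 17.8 yr, e^(−t/τ) = e^(−0.4598) = 0.6314, so ΔM = −399.9 Gt C and M = 2159.3 − 399.9 = 1759.4 Gt C.

1760 Gt C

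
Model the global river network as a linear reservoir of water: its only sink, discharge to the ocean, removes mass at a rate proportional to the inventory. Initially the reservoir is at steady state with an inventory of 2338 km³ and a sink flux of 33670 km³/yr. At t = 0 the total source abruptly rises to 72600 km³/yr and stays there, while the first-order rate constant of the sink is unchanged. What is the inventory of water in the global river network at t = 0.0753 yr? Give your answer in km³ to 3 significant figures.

4130 km³

The sink rate constant is k = F₀/M₀ = 33670/2338 = 14.40 yr⁻¹.
Solving dM/dt = F₁ − kM with M(0) = M₀ gives M(t) = F₁/k + (M₀ − F₁/k)·e^(−kt).
F₁/k = 72600/14.40 = 5041.2 km³; kt = 14.40 × 0.0753 = 1.084, e^(−kt) = 0.3381.
M(0.0753) = 5041.2 + (2338 − 5041.2) × 0.3381 = 5041.2 − 914.0 = 4127.3 km³.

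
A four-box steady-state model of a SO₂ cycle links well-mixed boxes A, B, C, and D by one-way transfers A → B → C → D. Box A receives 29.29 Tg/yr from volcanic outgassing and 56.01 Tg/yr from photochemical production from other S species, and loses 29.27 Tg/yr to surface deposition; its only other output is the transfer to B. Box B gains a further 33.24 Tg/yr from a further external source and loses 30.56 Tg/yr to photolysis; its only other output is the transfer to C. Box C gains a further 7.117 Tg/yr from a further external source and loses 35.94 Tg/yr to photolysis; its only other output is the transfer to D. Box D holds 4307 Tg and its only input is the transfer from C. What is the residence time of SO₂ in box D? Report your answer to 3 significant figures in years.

144 yr

Box A: F(A→B) = (29.29 + 56.01) − 29.27 = 56.030 Tg/yr.
Box B: F(B→C) = (56.030 + 33.24) − 30.56 = 58.710 Tg/yr.
Box C: F(C→D) = (58.710 + 7.117) − 35.94 = 29.887 Tg/yr.
Box D throughput = its input = 29.887 Tg/yr; τ = 4307 / 29.887 = 144.1 yr.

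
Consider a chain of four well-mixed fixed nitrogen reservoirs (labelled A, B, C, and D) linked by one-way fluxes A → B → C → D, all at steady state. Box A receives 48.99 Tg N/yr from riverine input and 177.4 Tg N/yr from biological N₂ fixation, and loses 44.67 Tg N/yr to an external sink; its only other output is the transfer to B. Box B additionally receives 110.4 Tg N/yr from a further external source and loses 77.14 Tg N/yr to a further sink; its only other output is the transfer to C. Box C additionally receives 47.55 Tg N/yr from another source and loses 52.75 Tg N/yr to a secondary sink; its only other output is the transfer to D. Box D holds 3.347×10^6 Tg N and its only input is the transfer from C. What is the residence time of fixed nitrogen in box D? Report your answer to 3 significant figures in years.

16000 yr

Box A: F(A→B) = (48.99 + 177.4) − 44.67 = 181.72 Tg N/yr.
Box B: F(B→C) = (181.72 + 110.4) − 77.14 = 214.98 Tg N/yr.
Box C: F(C→D) = (214.98 + 47.55) − 52.75 = 209.78 Tg N/yr.
Box D throughput = its input = 209.78 Tg N/yr; τ = 3.347×10^6 / 209.78 = 15950 yr.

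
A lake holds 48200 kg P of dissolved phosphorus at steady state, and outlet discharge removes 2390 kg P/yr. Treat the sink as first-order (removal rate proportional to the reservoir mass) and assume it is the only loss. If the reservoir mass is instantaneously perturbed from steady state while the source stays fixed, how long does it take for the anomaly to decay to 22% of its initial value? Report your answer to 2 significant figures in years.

31 yr

For a linear reservoir the anomaly decays as exp(−t/τ) with τ = M/F = 48200/2390 = 20.17 yr.
exp(−t/τ) = 0.22 ⇒ t = −τ ln(0.22) = 20.17 × 1.514 = 30.54 yr.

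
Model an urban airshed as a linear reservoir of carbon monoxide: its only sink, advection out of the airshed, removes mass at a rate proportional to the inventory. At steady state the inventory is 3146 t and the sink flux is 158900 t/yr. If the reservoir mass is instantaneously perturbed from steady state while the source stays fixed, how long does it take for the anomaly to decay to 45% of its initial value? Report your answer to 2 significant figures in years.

For a linear reservoir the anomaly decays as exp(−t/τ) with τ = M/F = 3146/158900 = 0.01980 yr.
exp(−t/τ) = 0.45 ⇒ t = −τ ln(0.45) = 0.01980 × 0.7985 = 0.01581 yr.

0.016 yr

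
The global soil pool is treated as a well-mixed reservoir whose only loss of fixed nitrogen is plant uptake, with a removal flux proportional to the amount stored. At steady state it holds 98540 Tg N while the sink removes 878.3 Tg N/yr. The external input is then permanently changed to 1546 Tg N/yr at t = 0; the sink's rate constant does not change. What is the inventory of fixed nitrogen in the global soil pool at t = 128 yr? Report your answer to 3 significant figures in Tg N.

150000 Tg N

Residence time τ = M₀/F₀ = 112.2 yr. The eventual steady state is M_∞ = M₀·(F₁/F₀) = 98540 × 1546/878.3 = 173450 Tg N.
The anomaly ΔM(t) = M(t) − M_∞ decays as ΔM₀·e^(−t/τ) with ΔM₀ = 98540 − 173450 = −74910 Tg N.
At t = 128 yr, e^(−t/τ) = e^(−1.141) = 0.3195, so ΔM = −23940 Tg N and M = 173450 − 23940 = 149510 Tg N.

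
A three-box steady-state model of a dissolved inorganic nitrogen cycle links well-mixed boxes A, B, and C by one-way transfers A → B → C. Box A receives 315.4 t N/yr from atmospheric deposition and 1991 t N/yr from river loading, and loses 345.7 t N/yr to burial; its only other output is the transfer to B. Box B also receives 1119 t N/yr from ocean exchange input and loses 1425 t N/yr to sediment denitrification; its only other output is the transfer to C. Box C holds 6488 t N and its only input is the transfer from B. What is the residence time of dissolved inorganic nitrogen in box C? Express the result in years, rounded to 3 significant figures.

3.92 yr

Box A: F(A→B) = (315.4 + 1991) − 345.7 = 1960.7 t N/yr.
Box B: F(B→C) = (1960.7 + 1119) − 1425 = 1654.7 t N/yr.
Box C throughput = its input = 1654.7 t N/yr; τ = 6488 / 1654.7 = 3.921 yr.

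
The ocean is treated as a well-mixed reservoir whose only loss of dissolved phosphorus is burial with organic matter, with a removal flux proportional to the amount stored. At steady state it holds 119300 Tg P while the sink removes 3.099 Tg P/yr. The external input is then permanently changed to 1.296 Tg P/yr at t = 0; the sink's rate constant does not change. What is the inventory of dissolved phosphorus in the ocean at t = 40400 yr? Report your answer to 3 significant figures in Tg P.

τ = M₀/F₀ = 119300/3.099 = 38500 yr; rate constant k = 1/τ.
New steady state M_∞ = F₁/k = F₁·τ = 1.296 × 38500 = 49891 Tg P.
M(t) = M_∞ + (M₀ − M_∞)·e^(−t/τ); t/τ = 40400/38500 = 1.049, so e^(−t/τ) = 0.3501.
M(t) = 49891 + 69410 × 0.3501 = 74193 Tg P.

74200 Tg P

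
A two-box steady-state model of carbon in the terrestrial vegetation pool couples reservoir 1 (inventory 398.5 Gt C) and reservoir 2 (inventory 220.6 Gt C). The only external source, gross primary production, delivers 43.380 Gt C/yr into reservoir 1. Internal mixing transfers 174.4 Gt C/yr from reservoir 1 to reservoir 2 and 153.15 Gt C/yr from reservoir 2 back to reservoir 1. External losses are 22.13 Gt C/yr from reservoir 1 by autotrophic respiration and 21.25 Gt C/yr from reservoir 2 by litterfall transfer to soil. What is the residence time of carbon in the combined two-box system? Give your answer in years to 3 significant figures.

14.3 yr

Treat the two boxes together as one reservoir: the mixing fluxes between them are internal recycling, so τ = ΣM / Σ(external losses).
M_total = 398.5 + 220.6 = 619.10 Gt C.
ΣF_external_out = 22.13 + 21.25 = 43.380 Gt C/yr.
τ = M_total / ΣF_ext = 619.10 / 43.380 = 14.27 yr.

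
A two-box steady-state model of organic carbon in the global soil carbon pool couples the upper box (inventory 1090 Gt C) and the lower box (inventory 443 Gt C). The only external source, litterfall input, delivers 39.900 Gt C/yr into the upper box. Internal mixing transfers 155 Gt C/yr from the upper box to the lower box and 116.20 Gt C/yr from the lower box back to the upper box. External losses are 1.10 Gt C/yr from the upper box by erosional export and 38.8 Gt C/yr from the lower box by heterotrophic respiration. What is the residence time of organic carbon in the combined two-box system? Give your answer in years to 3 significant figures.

Residence time in the combined system uses the total inventory and the total *external* removal — internal exchanges between the two boxes cancel.
M_total = 1090 + 443 = 1533.0 Gt C.
ΣF_external_out = 1.10 + 38.8 = 39.900 Gt C/yr.
τ = M_total / ΣF_ext = 1533.0 / 39.900 = 38.42 yr.

38.4 yr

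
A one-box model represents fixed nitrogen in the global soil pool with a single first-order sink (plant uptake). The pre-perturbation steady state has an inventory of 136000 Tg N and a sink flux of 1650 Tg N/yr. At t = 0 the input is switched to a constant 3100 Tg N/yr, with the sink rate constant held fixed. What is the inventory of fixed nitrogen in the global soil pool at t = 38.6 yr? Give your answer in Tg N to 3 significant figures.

τ = M₀/F₀ = 136000/1650 = 82.42 yr; rate constant k = 1/τ.
New steady state M_∞ = F₁/k = F₁·τ = 3100 × 82.42 = 255520 Tg N.
M(t) = M_∞ + (M₀ − M_∞)·e^(−t/τ); t/τ = 38.6/82.42 = 0.4683, so e^(−t/τ) = 0.6261.
M(t) = 255520 − 119500 × 0.6261 = 180690 Tg N.

181000 Tg N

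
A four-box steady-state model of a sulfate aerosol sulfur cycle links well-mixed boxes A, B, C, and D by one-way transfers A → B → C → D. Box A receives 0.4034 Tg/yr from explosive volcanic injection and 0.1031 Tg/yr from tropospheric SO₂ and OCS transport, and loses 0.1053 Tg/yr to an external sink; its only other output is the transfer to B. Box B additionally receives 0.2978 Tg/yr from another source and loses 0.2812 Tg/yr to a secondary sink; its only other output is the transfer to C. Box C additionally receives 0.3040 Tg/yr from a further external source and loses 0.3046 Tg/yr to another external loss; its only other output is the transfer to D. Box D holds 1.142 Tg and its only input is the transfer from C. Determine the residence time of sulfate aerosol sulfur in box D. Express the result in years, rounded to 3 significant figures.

Box A: F(A→B) = (0.4034 + 0.1031) − 0.1053 = 0.40120 Tg/yr.
Box B: F(B→C) = (0.40120 + 0.2978) − 0.2812 = 0.41780 Tg/yr.
Box C: F(C→D) = (0.41780 + 0.3040) − 0.3046 = 0.41720 Tg/yr.
Box D throughput = its input = 0.41720 Tg/yr; τ = 1.142 / 0.41720 = 2.737 yr.

2.74 yr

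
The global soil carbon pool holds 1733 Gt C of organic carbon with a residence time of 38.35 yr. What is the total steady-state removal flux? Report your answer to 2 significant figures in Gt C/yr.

F = M / τ = 1733 / 38.35 = 45.19 Gt C/yr.

45 Gt C/yr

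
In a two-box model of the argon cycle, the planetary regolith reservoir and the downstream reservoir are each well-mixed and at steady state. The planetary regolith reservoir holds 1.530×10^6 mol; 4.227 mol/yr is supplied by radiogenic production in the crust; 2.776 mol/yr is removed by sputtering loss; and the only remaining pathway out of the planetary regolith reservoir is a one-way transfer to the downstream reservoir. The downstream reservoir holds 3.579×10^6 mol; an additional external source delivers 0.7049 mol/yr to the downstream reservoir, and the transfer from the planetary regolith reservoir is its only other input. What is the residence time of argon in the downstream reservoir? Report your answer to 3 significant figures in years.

1.66×10^6 yr

Balance the planetary regolith reservoir: ΣF_in = 4.2270 mol/yr.
Transfer to the downstream reservoir = ΣF_in − (2.776) = 1.4510 mol/yr.
Total input to the downstream reservoir = 1.4510 + 0.7049 = 2.1559 mol/yr; at steady state this equals its total output.
τ = M / F = 3.579×10^6 / 2.1559 = 1.660×10^6 yr.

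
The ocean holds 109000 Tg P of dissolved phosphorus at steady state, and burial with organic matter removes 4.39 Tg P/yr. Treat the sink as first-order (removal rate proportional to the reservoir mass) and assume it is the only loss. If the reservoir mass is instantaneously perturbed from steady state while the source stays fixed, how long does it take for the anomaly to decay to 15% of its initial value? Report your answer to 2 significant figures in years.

47000 yr

For a linear reservoir the anomaly decays as exp(−t/τ) with τ = M/F = 109000/4.39 = 24830 yr.
exp(−t/τ) = 0.15 ⇒ t = −τ ln(0.15) = 24830 × 1.897 = 47100 yr.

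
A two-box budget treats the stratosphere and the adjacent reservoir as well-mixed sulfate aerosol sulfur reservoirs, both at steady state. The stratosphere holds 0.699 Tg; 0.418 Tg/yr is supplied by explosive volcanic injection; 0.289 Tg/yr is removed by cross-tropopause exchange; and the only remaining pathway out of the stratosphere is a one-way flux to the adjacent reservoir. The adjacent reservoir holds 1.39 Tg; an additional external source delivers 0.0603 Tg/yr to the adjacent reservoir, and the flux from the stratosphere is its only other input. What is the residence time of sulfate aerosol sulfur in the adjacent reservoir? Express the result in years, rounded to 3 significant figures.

7.34 yr

Balance the stratosphere: ΣF_in = 0.41800 Tg/yr.
Flux to the adjacent reservoir = ΣF_in − (0.289) = 0.12900 Tg/yr.
Total input to the adjacent reservoir = 0.12900 + 0.0603 = 0.18930 Tg/yr; at steady state this equals its total output.
τ = M / F = 1.39 / 0.18930 = 7.343 yr.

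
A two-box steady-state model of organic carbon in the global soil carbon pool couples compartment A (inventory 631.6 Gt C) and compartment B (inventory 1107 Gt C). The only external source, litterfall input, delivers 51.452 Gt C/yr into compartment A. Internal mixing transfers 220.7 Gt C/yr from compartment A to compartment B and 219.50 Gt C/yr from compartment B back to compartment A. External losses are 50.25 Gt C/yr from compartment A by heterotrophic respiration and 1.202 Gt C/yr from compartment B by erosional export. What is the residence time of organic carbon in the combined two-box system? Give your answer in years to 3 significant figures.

For the system as a whole, the A↔B exchange is internal and contributes nothing to the throughput; only the external sinks remove mass.
M_total = 631.6 + 1107 = 1738.6 Gt C.
ΣF_external_out = 50.25 + 1.202 = 51.452 Gt C/yr.
τ = M_total / ΣF_ext = 1738.6 / 51.452 = 33.79 yr.

33.8 yr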